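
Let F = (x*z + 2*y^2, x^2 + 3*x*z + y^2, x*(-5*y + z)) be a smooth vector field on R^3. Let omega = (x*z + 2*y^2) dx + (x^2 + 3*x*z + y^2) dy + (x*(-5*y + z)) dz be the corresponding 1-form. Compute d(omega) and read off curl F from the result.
d(omega) = (-8*x) dy ∧ dz + (x + 5*y - z) dz ∧ dx + (2*x - 4*y + 3*z) dx ∧ dy; curl F = (-8*x, x + 5*y - z, 2*x - 4*y + 3*z)

d omega = sum_{i<j} (∂f_j/∂x_i - ∂f_i/∂x_j) dx_i ∧ dx_j. Under the identification (dy ∧ dz, dz ∧ dx, dx ∧ dy) ↔ (e_x, e_y, e_z), the coefficients are exactly the components of curl F. Compute:
  ∂R/∂y - ∂Q/∂z = (-5*x) - (3*x) = -8*x
  ∂P/∂z - ∂R/∂x = (x) - (-5*y + z) = x + 5*y - z
  ∂Q/∂x - ∂P/∂y = (2*x + 3*z) - (4*y) = 2*x - 4*y + 3*z.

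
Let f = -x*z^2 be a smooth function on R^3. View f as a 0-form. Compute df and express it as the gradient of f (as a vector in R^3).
df = (-z^2) dx + (0) dy + (-2*x*z) dz; grad f = (-z^2, 0, -2*x*z)

For a 0-form f, d f = (∂f/∂x) dx + (∂f/∂y) dy + (∂f/∂z) dz. The components of the vector representation are exactly the entries of grad f in Cartesian coordinates:
  ∂f/∂x = -z^2
  ∂f/∂y = 0
  ∂f/∂z = -2*x*z.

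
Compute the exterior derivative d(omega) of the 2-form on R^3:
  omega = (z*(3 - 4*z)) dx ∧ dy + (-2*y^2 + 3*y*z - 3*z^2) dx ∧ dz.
d(omega) = (4*y - 11*z + 3) dx ∧ dy ∧ dz

For a 2-form omega = sum_{i<j} g_{ij} dx_i ∧ dx_j, the exterior derivative is
  d(omega) = sum_{i<j} d(g_{ij}) ∧ dx_i ∧ dx_j = sum_{i<j, k} (∂g_{ij}/∂x_k) dx_k ∧ dx_i ∧ dx_j.
Expand each term, using dx_k ∧ dx_i ∧ dx_j = sgn(permutation) dx_{(a)} ∧ dx_{(b)} ∧ dx_{(c)} with (a < b < c) sorted:
  d(z*(3 - 4*z)) includes (∂/∂z)(z*(3 - 4*z)) dz = (3 - 8*z) dz, which multiplied by dx ∧ dy gives (3 - 8*z) dx ∧ dy ∧ dz
  d(-2*y^2 + 3*y*z - 3*z^2) includes (∂/∂y)(-2*y^2 + 3*y*z - 3*z^2) dy = (-4*y + 3*z) dy, which multiplied by dx ∧ dz gives (4*y - 3*z) dx ∧ dy ∧ dz
Collecting like 3-forms: d(omega) = (4*y - 11*z + 3) dx ∧ dy ∧ dz.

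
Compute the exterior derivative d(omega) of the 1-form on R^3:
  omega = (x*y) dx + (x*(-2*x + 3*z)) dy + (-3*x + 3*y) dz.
d(omega) = (-5*x + 3*z) dx ∧ dy + (-3) dx ∧ dz + (3 - 3*x) dy ∧ dz

For a 1-form omega = sum_i f_i dx_i, the exterior derivative is
  d(omega) = sum_{i < j} (∂f_j/∂x_i - ∂f_i/∂x_j) dx_i ∧ dx_j.
  coefficient of dx ∧ dy: ∂f_2/∂x - ∂f_1/∂y = ∂(x*(-2*x + 3*z))/∂x - ∂(x*y)/∂y = -5*x + 3*z
  coefficient of dx ∧ dz: ∂f_3/∂x - ∂f_1/∂z = ∂(-3*x + 3*y)/∂x - ∂(x*y)/∂z = -3
  coefficient of dy ∧ dz: ∂f_3/∂y - ∂f_2/∂z = ∂(-3*x + 3*y)/∂y - ∂(x*(-2*x + 3*z))/∂z = 3 - 3*x
Assembling: d(omega) = (-5*x + 3*z) dx ∧ dy + (-3) dx ∧ dz + (3 - 3*x) dy ∧ dz.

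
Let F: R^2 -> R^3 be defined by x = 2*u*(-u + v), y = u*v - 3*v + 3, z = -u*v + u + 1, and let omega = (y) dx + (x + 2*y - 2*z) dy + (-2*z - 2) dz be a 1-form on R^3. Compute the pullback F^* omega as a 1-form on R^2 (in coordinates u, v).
F^* omega = (-6*u^2*v + 6*u*v^2 + 14*u*v - 14*u - 12*v^2 + 14*v - 4) du + (-2*u^3 + 6*u^2*v + 6*u^2 - 30*u*v + 20*u + 18*v - 12) dv

Using F^*(f dg) = (f ∘ F) d(g ∘ F), substitute each coordinate x_i by F_i(u, v) in f_i, and replace dx_i by d F_i = (∂F_i/∂u) du + (∂F_i/∂v) dv.
  For the x component: f_1(F) = u*v - 3*v + 3; d F_1 = (-4*u + 2*v) du + (2*u) dv
  For the y component: f_2(F) = -2*u^2 + 6*u*v - 2*u - 6*v + 4; d F_2 = (v) du + (u - 3) dv
  For the z component: f_3(F) = 2*u*v - 2*u - 4; d F_3 = (1 - v) du + (-u) dv
Combining and collecting du, dv coefficients:
  coeff of du: -6*u^2*v + 6*u*v^2 + 14*u*v - 14*u - 12*v^2 + 14*v - 4
  coeff of dv: -2*u^3 + 6*u^2*v + 6*u^2 - 30*u*v + 20*u + 18*v - 12
F^* omega = (-6*u^2*v + 6*u*v^2 + 14*u*v - 14*u - 12*v^2 + 14*v - 4) du + (-2*u^3 + 6*u^2*v + 6*u^2 - 30*u*v + 20*u + 18*v - 12) dv.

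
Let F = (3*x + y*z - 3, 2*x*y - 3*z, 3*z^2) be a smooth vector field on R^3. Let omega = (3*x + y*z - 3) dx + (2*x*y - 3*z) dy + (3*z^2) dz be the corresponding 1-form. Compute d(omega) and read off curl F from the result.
d(omega) = (3) dy ∧ dz + (y) dz ∧ dx + (2*y - z) dx ∧ dy; curl F = (3, y, 2*y - z)

d omega = sum_{i<j} (∂f_j/∂x_i - ∂f_i/∂x_j) dx_i ∧ dx_j. Under the identification (dy ∧ dz, dz ∧ dx, dx ∧ dy) ↔ (e_x, e_y, e_z), the coefficients are exactly the components of curl F. Compute:
  ∂R/∂y - ∂Q/∂z = (0) - (-3) = 3
  ∂P/∂z - ∂R/∂x = (y) - (0) = y
  ∂Q/∂x - ∂P/∂y = (2*y) - (z) = 2*y - z.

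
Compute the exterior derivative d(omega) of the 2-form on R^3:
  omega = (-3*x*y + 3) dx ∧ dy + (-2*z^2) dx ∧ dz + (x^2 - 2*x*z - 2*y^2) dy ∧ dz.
d(omega) = (2*x - 2*z) dx ∧ dy ∧ dz

For a 2-form omega = sum_{i<j} g_{ij} dx_i ∧ dx_j, the exterior derivative is
  d(omega) = sum_{i<j} d(g_{ij}) ∧ dx_i ∧ dx_j = sum_{i<j, k} (∂g_{ij}/∂x_k) dx_k ∧ dx_i ∧ dx_j.
Expand each term, using dx_k ∧ dx_i ∧ dx_j = sgn(permutation) dx_{(a)} ∧ dx_{(b)} ∧ dx_{(c)} with (a < b < c) sorted:
  d(x^2 - 2*x*z - 2*y^2) includes (∂/∂x)(x^2 - 2*x*z - 2*y^2) dx = (2*x - 2*z) dx, which multiplied by dy ∧ dz gives (2*x - 2*z) dx ∧ dy ∧ dz
Collecting like 3-forms: d(omega) = (2*x - 2*z) dx ∧ dy ∧ dz.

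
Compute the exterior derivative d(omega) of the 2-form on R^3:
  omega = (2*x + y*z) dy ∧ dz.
d(omega) = (2) dx ∧ dy ∧ dz

For a 2-form omega = sum_{i<j} g_{ij} dx_i ∧ dx_j, the exterior derivative is
  d(omega) = sum_{i<j} d(g_{ij}) ∧ dx_i ∧ dx_j = sum_{i<j, k} (∂g_{ij}/∂x_k) dx_k ∧ dx_i ∧ dx_j.
Expand each term, using dx_k ∧ dx_i ∧ dx_j = sgn(permutation) dx_{(a)} ∧ dx_{(b)} ∧ dx_{(c)} with (a < b < c) sorted:
  d(2*x + y*z) includes (∂/∂x)(2*x + y*z) dx = (2) dx, which multiplied by dy ∧ dz gives (2) dx ∧ dy ∧ dz
Collecting like 3-forms: d(omega) = (2) dx ∧ dy ∧ dz.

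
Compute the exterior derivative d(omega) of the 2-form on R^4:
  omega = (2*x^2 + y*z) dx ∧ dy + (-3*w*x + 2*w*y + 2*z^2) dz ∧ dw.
d(omega) = (y) dx ∧ dy ∧ dz + (-3*w) dx ∧ dz ∧ dw + (2*w) dy ∧ dz ∧ dw

For a 2-form omega = sum_{i<j} g_{ij} dx_i ∧ dx_j, the exterior derivative is
  d(omega) = sum_{i<j} d(g_{ij}) ∧ dx_i ∧ dx_j = sum_{i<j, k} (∂g_{ij}/∂x_k) dx_k ∧ dx_i ∧ dx_j.
Expand each term, using dx_k ∧ dx_i ∧ dx_j = sgn(permutation) dx_{(a)} ∧ dx_{(b)} ∧ dx_{(c)} with (a < b < c) sorted:
  d(2*x^2 + y*z) includes (∂/∂z)(2*x^2 + y*z) dz = (y) dz, which multiplied by dx ∧ dy gives (y) dx ∧ dy ∧ dz
  d(-3*w*x + 2*w*y + 2*z^2) includes (∂/∂x)(-3*w*x + 2*w*y + 2*z^2) dx = (-3*w) dx, which multiplied by dz ∧ dw gives (-3*w) dx ∧ dz ∧ dw
  d(-3*w*x + 2*w*y + 2*z^2) includes (∂/∂y)(-3*w*x + 2*w*y + 2*z^2) dy = (2*w) dy, which multiplied by dz ∧ dw gives (2*w) dy ∧ dz ∧ dw
Collecting like 3-forms: d(omega) = (y) dx ∧ dy ∧ dz + (-3*w) dx ∧ dz ∧ dw + (2*w) dy ∧ dz ∧ dw.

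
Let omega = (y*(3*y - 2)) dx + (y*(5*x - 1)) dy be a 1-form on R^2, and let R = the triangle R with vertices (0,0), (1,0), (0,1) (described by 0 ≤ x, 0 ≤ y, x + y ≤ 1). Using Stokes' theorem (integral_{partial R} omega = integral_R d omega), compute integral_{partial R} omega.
integral_(partial R) omega = 5/6

Stokes: integral_partial_R omega = integral_R d omega with d omega = (∂Q/∂x - ∂P/∂y) dx ∧ dy.
  ∂Q/∂x = 5*y
  ∂P/∂y = 6*y - 2
  integrand = ∂Q/∂x - ∂P/∂y = 2 - y.
Integrating over R: integral_0^1 integral_0^{1-x} (2 - y) dy dx = 5/6.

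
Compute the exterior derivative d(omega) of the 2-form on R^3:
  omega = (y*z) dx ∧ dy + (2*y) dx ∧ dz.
d(omega) = (y - 2) dx ∧ dy ∧ dz

For a 2-form omega = sum_{i<j} g_{ij} dx_i ∧ dx_j, the exterior derivative is
  d(omega) = sum_{i<j} d(g_{ij}) ∧ dx_i ∧ dx_j = sum_{i<j, k} (∂g_{ij}/∂x_k) dx_k ∧ dx_i ∧ dx_j.
Expand each term, using dx_k ∧ dx_i ∧ dx_j = sgn(permutation) dx_{(a)} ∧ dx_{(b)} ∧ dx_{(c)} with (a < b < c) sorted:
  d(y*z) includes (∂/∂z)(y*z) dz = (y) dz, which multiplied by dx ∧ dy gives (y) dx ∧ dy ∧ dz
  d(2*y) includes (∂/∂y)(2*y) dy = (2) dy, which multiplied by dx ∧ dz gives (-2) dx ∧ dy ∧ dz
Collecting like 3-forms: d(omega) = (y - 2) dx ∧ dy ∧ dz.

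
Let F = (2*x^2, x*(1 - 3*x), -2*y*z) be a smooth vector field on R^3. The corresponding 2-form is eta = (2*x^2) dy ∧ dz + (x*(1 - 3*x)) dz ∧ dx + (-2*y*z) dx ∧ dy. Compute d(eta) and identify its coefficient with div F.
d(eta) = (4*x - 2*y) dx ∧ dy ∧ dz; div F = 4*x - 2*y

For a 2-form in R^3 of the form above, applying d gives a 3-form with coefficient ∂P/∂x + ∂Q/∂y + ∂R/∂z:
  ∂P/∂x = 4*x
  ∂Q/∂y = 0
  ∂R/∂z = -2*y
Sum = 4*x - 2*y, which is exactly div F.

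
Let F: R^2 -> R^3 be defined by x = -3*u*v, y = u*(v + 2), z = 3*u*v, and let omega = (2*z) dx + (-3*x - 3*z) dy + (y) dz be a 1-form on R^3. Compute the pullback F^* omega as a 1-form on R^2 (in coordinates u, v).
F^* omega = (3*u*v*(2 - 5*v)) du + (u^2*(6 - 15*v)) dv

Using F^*(f dg) = (f ∘ F) d(g ∘ F), substitute each coordinate x_i by F_i(u, v) in f_i, and replace dx_i by d F_i = (∂F_i/∂u) du + (∂F_i/∂v) dv.
  For the x component: f_1(F) = 6*u*v; d F_1 = (-3*v) du + (-3*u) dv
  For the y component: f_2(F) = 0; d F_2 = (v + 2) du + (u) dv
  For the z component: f_3(F) = u*(v + 2); d F_3 = (3*v) du + (3*u) dv
Combining and collecting du, dv coefficients:
  coeff of du: 3*u*v*(2 - 5*v)
  coeff of dv: u^2*(6 - 15*v)
F^* omega = (3*u*v*(2 - 5*v)) du + (u^2*(6 - 15*v)) dv.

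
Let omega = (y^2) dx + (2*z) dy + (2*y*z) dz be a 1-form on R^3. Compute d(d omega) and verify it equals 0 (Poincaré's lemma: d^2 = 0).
d(d omega) = 0

Step 1: d omega = sum_{i<j} (∂f_j/∂x_i - ∂f_i/∂x_j) dx_i ∧ dx_j:
  coeff of dx ∧ dy: -2*y
  coeff of dx ∧ dz: 0
  coeff of dy ∧ dz: 2*z - 2
Step 2: Apply d again to each 2-form coefficient. The only possible 3-form in R^3 is dx ∧ dy ∧ dz, with coefficient
  ∂(coeff of dy∧dz)/∂x - ∂(coeff of dx∧dz)/∂y + ∂(coeff of dx∧dy)/∂z
  = ∂/∂x (2*z - 2) - ∂/∂y (0) + ∂/∂z (-2*y).
Each of these terms simplifies to sums of mixed partials that cancel in pairs. The result is 0 (by equality of mixed partials for smooth functions — Schwarz / Clairaut).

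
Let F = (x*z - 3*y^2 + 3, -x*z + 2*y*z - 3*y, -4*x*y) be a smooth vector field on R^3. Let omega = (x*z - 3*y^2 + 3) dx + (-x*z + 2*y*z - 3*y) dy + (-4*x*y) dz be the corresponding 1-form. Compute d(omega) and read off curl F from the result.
d(omega) = (-3*x - 2*y) dy ∧ dz + (x + 4*y) dz ∧ dx + (6*y - z) dx ∧ dy; curl F = (-3*x - 2*y, x + 4*y, 6*y - z)

d omega = sum_{i<j} (∂f_j/∂x_i - ∂f_i/∂x_j) dx_i ∧ dx_j. Under the identification (dy ∧ dz, dz ∧ dx, dx ∧ dy) ↔ (e_x, e_y, e_z), the coefficients are exactly the components of curl F. Compute:
  ∂R/∂y - ∂Q/∂z = (-4*x) - (-x + 2*y) = -3*x - 2*y
  ∂P/∂z - ∂R/∂x = (x) - (-4*y) = x + 4*y
  ∂Q/∂x - ∂P/∂y = (-z) - (-6*y) = 6*y - z.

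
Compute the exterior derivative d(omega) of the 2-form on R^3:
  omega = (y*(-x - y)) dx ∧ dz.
d(omega) = (x + 2*y) dx ∧ dy ∧ dz

For a 2-form omega = sum_{i<j} g_{ij} dx_i ∧ dx_j, the exterior derivative is
  d(omega) = sum_{i<j} d(g_{ij}) ∧ dx_i ∧ dx_j = sum_{i<j, k} (∂g_{ij}/∂x_k) dx_k ∧ dx_i ∧ dx_j.
Expand each term, using dx_k ∧ dx_i ∧ dx_j = sgn(permutation) dx_{(a)} ∧ dx_{(b)} ∧ dx_{(c)} with (a < b < c) sorted:
  d(y*(-x - y)) includes (∂/∂y)(y*(-x - y)) dy = (-x - 2*y) dy, which multiplied by dx ∧ dz gives (x + 2*y) dx ∧ dy ∧ dz
Collecting like 3-forms: d(omega) = (x + 2*y) dx ∧ dy ∧ dz.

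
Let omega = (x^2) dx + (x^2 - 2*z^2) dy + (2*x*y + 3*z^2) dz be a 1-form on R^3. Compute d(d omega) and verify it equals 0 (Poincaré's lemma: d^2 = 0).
d(d omega) = 0

Step 1: d omega = sum_{i<j} (∂f_j/∂x_i - ∂f_i/∂x_j) dx_i ∧ dx_j:
  coeff of dx ∧ dy: 2*x
  coeff of dx ∧ dz: 2*y
  coeff of dy ∧ dz: 2*x + 4*z
Step 2: Apply d again to each 2-form coefficient. The only possible 3-form in R^3 is dx ∧ dy ∧ dz, with coefficient
  ∂(coeff of dy∧dz)/∂x - ∂(coeff of dx∧dz)/∂y + ∂(coeff of dx∧dy)/∂z
  = ∂/∂x (2*x + 4*z) - ∂/∂y (2*y) + ∂/∂z (2*x).
Each of these terms simplifies to sums of mixed partials that cancel in pairs. The result is 0 (by equality of mixed partials for smooth functions — Schwarz / Clairaut).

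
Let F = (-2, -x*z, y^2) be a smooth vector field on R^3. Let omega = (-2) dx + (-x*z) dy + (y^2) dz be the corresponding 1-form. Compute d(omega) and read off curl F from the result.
d(omega) = (x + 2*y) dy ∧ dz + (0) dz ∧ dx + (-z) dx ∧ dy; curl F = (x + 2*y, 0, -z)

d omega = sum_{i<j} (∂f_j/∂x_i - ∂f_i/∂x_j) dx_i ∧ dx_j. Under the identification (dy ∧ dz, dz ∧ dx, dx ∧ dy) ↔ (e_x, e_y, e_z), the coefficients are exactly the components of curl F. Compute:
  ∂R/∂y - ∂Q/∂z = (2*y) - (-x) = x + 2*y
  ∂P/∂z - ∂R/∂x = (0) - (0) = 0
  ∂Q/∂x - ∂P/∂y = (-z) - (0) = -z.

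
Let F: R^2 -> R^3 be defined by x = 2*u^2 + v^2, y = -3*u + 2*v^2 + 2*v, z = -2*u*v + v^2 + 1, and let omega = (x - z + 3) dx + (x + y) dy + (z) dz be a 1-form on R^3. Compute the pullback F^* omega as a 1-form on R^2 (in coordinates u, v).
F^* omega = (8*u^3 + 8*u^2*v - 6*u^2 + 4*u*v^2 + 17*u - 2*v^3 - 9*v^2 - 8*v) du + (16*u^2*v + 4*u^2 - 2*u*v^2 - 12*u*v - 8*u + 14*v^3 + 14*v^2 + 10*v) dv

Using F^*(f dg) = (f ∘ F) d(g ∘ F), substitute each coordinate x_i by F_i(u, v) in f_i, and replace dx_i by d F_i = (∂F_i/∂u) du + (∂F_i/∂v) dv.
  For the x component: f_1(F) = 2*u^2 + 2*u*v + 2; d F_1 = (4*u) du + (2*v) dv
  For the y component: f_2(F) = 2*u^2 - 3*u + 3*v^2 + 2*v; d F_2 = (-3) du + (4*v + 2) dv
  For the z component: f_3(F) = -2*u*v + v^2 + 1; d F_3 = (-2*v) du + (-2*u + 2*v) dv
Combining and collecting du, dv coefficients:
  coeff of du: 8*u^3 + 8*u^2*v - 6*u^2 + 4*u*v^2 + 17*u - 2*v^3 - 9*v^2 - 8*v
  coeff of dv: 16*u^2*v + 4*u^2 - 2*u*v^2 - 12*u*v - 8*u + 14*v^3 + 14*v^2 + 10*v
F^* omega = (8*u^3 + 8*u^2*v - 6*u^2 + 4*u*v^2 + 17*u - 2*v^3 - 9*v^2 - 8*v) du + (16*u^2*v + 4*u^2 - 2*u*v^2 - 12*u*v - 8*u + 14*v^3 + 14*v^2 + 10*v) dv.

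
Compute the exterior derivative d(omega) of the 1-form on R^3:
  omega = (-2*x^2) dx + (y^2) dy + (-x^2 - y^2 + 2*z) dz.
d(omega) = (-2*x) dx ∧ dz + (-2*y) dy ∧ dz

For a 1-form omega = sum_i f_i dx_i, the exterior derivative is
  d(omega) = sum_{i < j} (∂f_j/∂x_i - ∂f_i/∂x_j) dx_i ∧ dx_j.
  coefficient of dx ∧ dz: ∂f_3/∂x - ∂f_1/∂z = ∂(-x^2 - y^2 + 2*z)/∂x - ∂(-2*x^2)/∂z = -2*x
  coefficient of dy ∧ dz: ∂f_3/∂y - ∂f_2/∂z = ∂(-x^2 - y^2 + 2*z)/∂y - ∂(y^2)/∂z = -2*y
Assembling: d(omega) = (-2*x) dx ∧ dz + (-2*y) dy ∧ dz.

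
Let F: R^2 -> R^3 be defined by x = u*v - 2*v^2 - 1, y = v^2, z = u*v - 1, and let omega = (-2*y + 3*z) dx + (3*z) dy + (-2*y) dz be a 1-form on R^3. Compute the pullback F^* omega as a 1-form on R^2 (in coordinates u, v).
F^* omega = (v*(3*u*v - 4*v^2 - 3)) du + (3*u^2*v - 10*u*v^2 - 3*u + 8*v^3 + 6*v) dv

Using F^*(f dg) = (f ∘ F) d(g ∘ F), substitute each coordinate x_i by F_i(u, v) in f_i, and replace dx_i by d F_i = (∂F_i/∂u) du + (∂F_i/∂v) dv.
  For the x component: f_1(F) = 3*u*v - 2*v^2 - 3; d F_1 = (v) du + (u - 4*v) dv
  For the y component: f_2(F) = 3*u*v - 3; d F_2 = (0) du + (2*v) dv
  For the z component: f_3(F) = -2*v^2; d F_3 = (v) du + (u) dv
Combining and collecting du, dv coefficients:
  coeff of du: v*(3*u*v - 4*v^2 - 3)
  coeff of dv: 3*u^2*v - 10*u*v^2 - 3*u + 8*v^3 + 6*v
F^* omega = (v*(3*u*v - 4*v^2 - 3)) du + (3*u^2*v - 10*u*v^2 - 3*u + 8*v^3 + 6*v) dv.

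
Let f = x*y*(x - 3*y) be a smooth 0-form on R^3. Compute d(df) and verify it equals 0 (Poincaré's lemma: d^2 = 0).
d(df) = 0

Step 1: df = sum_i (∂f/∂x_i) dx_i = (y*(2*x - 3*y)) dx + (x*(x - 6*y)) dy + (0) dz.
Step 2: Apply d again. Using the 1-form formula, the coefficient of dx ∧ dy in d(df) is ∂^2 f/∂x ∂y - ∂^2 f/∂y ∂x = (2*x - 6*y) - (2*x - 6*y) = 0 (equality of mixed partials for smooth f).
Similarly for dx ∧ dz and dy ∧ dz — all coefficients vanish. So d(df) = 0.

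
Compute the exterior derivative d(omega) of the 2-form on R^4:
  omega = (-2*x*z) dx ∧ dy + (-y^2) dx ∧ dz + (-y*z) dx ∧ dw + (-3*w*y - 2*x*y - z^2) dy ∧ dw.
d(omega) = (-2*x + 2*y) dx ∧ dy ∧ dz + (-2*y + z) dx ∧ dy ∧ dw + (y) dx ∧ dz ∧ dw + (2*z) dy ∧ dz ∧ dw

For a 2-form omega = sum_{i<j} g_{ij} dx_i ∧ dx_j, the exterior derivative is
  d(omega) = sum_{i<j} d(g_{ij}) ∧ dx_i ∧ dx_j = sum_{i<j, k} (∂g_{ij}/∂x_k) dx_k ∧ dx_i ∧ dx_j.
Expand each term, using dx_k ∧ dx_i ∧ dx_j = sgn(permutation) dx_{(a)} ∧ dx_{(b)} ∧ dx_{(c)} with (a < b < c) sorted:
  d(-2*x*z) includes (∂/∂z)(-2*x*z) dz = (-2*x) dz, which multiplied by dx ∧ dy gives (-2*x) dx ∧ dy ∧ dz
  d(-y^2) includes (∂/∂y)(-y^2) dy = (-2*y) dy, which multiplied by dx ∧ dz gives (2*y) dx ∧ dy ∧ dz
  d(-y*z) includes (∂/∂y)(-y*z) dy = (-z) dy, which multiplied by dx ∧ dw gives (z) dx ∧ dy ∧ dw
  d(-y*z) includes (∂/∂z)(-y*z) dz = (-y) dz, which multiplied by dx ∧ dw gives (y) dx ∧ dz ∧ dw
  d(-3*w*y - 2*x*y - z^2) includes (∂/∂x)(-3*w*y - 2*x*y - z^2) dx = (-2*y) dx, which multiplied by dy ∧ dw gives (-2*y) dx ∧ dy ∧ dw
  d(-3*w*y - 2*x*y - z^2) includes (∂/∂z)(-3*w*y - 2*x*y - z^2) dz = (-2*z) dz, which multiplied by dy ∧ dw gives (2*z) dy ∧ dz ∧ dw
Collecting like 3-forms: d(omega) = (-2*x + 2*y) dx ∧ dy ∧ dz + (-2*y + z) dx ∧ dy ∧ dw + (y) dx ∧ dz ∧ dw + (2*z) dy ∧ dz ∧ dw.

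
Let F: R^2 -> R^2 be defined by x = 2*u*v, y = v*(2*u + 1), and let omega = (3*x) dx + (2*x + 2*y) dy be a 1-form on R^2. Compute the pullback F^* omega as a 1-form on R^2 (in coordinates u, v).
F^* omega = (v^2*(28*u + 4)) du + (2*v*(14*u^2 + 6*u + 1)) dv

Using F^*(f dg) = (f ∘ F) d(g ∘ F), substitute each coordinate x_i by F_i(u, v) in f_i, and replace dx_i by d F_i = (∂F_i/∂u) du + (∂F_i/∂v) dv.
  For the x component: f_1(F) = 6*u*v; d F_1 = (2*v) du + (2*u) dv
  For the y component: f_2(F) = 2*v*(4*u + 1); d F_2 = (2*v) du + (2*u + 1) dv
Combining and collecting du, dv coefficients:
  coeff of du: v^2*(28*u + 4)
  coeff of dv: 2*v*(14*u^2 + 6*u + 1)
F^* omega = (v^2*(28*u + 4)) du + (2*v*(14*u^2 + 6*u + 1)) dv.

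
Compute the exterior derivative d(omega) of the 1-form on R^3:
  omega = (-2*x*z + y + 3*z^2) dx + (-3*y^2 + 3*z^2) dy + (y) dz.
d(omega) = (-1) dx ∧ dy + (2*x - 6*z) dx ∧ dz + (1 - 6*z) dy ∧ dz

For a 1-form omega = sum_i f_i dx_i, the exterior derivative is
  d(omega) = sum_{i < j} (∂f_j/∂x_i - ∂f_i/∂x_j) dx_i ∧ dx_j.
  coefficient of dx ∧ dy: ∂f_2/∂x - ∂f_1/∂y = ∂(-3*y^2 + 3*z^2)/∂x - ∂(-2*x*z + y + 3*z^2)/∂y = -1
  coefficient of dx ∧ dz: ∂f_3/∂x - ∂f_1/∂z = ∂(y)/∂x - ∂(-2*x*z + y + 3*z^2)/∂z = 2*x - 6*z
  coefficient of dy ∧ dz: ∂f_3/∂y - ∂f_2/∂z = ∂(y)/∂y - ∂(-3*y^2 + 3*z^2)/∂z = 1 - 6*z
Assembling: d(omega) = (-1) dx ∧ dy + (2*x - 6*z) dx ∧ dz + (1 - 6*z) dy ∧ dz.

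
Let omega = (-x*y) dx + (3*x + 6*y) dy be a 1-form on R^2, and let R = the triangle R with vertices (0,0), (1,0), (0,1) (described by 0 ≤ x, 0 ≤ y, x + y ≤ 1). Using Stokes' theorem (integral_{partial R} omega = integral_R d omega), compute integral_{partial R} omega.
integral_(partial R) omega = 5/3

Stokes: integral_partial_R omega = integral_R d omega with d omega = (∂Q/∂x - ∂P/∂y) dx ∧ dy.
  ∂Q/∂x = 3
  ∂P/∂y = -x
  integrand = ∂Q/∂x - ∂P/∂y = x + 3.
Integrating over R: integral_0^1 integral_0^{1-x} (x + 3) dy dx = 5/3.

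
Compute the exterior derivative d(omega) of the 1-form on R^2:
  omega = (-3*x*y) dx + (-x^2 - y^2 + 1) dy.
d(omega) = (x) dx ∧ dy

For a 1-form omega = sum_i f_i dx_i, the exterior derivative is
  d(omega) = sum_{i < j} (∂f_j/∂x_i - ∂f_i/∂x_j) dx_i ∧ dx_j.
  coefficient of dx ∧ dy: ∂f_2/∂x - ∂f_1/∂y = ∂(-x^2 - y^2 + 1)/∂x - ∂(-3*x*y)/∂y = x
Assembling: d(omega) = (x) dx ∧ dy.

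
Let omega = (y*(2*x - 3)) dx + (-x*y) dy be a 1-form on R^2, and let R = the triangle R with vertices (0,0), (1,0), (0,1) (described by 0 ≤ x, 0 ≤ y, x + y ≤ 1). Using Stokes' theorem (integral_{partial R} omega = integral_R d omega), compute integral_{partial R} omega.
integral_(partial R) omega = 1

Stokes: integral_partial_R omega = integral_R d omega with d omega = (∂Q/∂x - ∂P/∂y) dx ∧ dy.
  ∂Q/∂x = -y
  ∂P/∂y = 2*x - 3
  integrand = ∂Q/∂x - ∂P/∂y = -2*x - y + 3.
Integrating over R: integral_0^1 integral_0^{1-x} (-2*x - y + 3) dy dx = 1.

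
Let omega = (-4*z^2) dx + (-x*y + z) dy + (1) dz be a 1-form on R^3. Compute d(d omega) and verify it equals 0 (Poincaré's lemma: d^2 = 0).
d(d omega) = 0

Step 1: d omega = sum_{i<j} (∂f_j/∂x_i - ∂f_i/∂x_j) dx_i ∧ dx_j:
  coeff of dx ∧ dy: -y
  coeff of dx ∧ dz: 8*z
  coeff of dy ∧ dz: -1
Step 2: Apply d again to each 2-form coefficient. The only possible 3-form in R^3 is dx ∧ dy ∧ dz, with coefficient
  ∂(coeff of dy∧dz)/∂x - ∂(coeff of dx∧dz)/∂y + ∂(coeff of dx∧dy)/∂z
  = ∂/∂x (-1) - ∂/∂y (8*z) + ∂/∂z (-y).
Each of these terms simplifies to sums of mixed partials that cancel in pairs. The result is 0 (by equality of mixed partials for smooth functions — Schwarz / Clairaut).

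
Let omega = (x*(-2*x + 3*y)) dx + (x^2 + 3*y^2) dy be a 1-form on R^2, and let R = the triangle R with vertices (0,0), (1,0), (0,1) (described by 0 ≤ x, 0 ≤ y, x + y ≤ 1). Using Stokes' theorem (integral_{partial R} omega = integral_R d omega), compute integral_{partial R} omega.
integral_(partial R) omega = -1/6

Stokes: integral_partial_R omega = integral_R d omega with d omega = (∂Q/∂x - ∂P/∂y) dx ∧ dy.
  ∂Q/∂x = 2*x
  ∂P/∂y = 3*x
  integrand = ∂Q/∂x - ∂P/∂y = -x.
Integrating over R: integral_0^1 integral_0^{1-x} (-x) dy dx = -1/6.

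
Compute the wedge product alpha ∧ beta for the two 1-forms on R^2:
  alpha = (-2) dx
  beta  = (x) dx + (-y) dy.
alpha ∧ beta = (2*y) dx ∧ dy

Distribute the wedge, using dx_i ∧ dx_j = -dx_j ∧ dx_i and dx_i ∧ dx_i = 0. For each pair (i, j) with i < j, the coefficient of dx_i ∧ dx_j in alpha ∧ beta is (alpha_i * beta_j - alpha_j * beta_i). Collecting: alpha ∧ beta = (2*y) dx ∧ dy.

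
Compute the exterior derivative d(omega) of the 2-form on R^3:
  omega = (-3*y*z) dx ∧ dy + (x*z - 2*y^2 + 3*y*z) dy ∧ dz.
d(omega) = (-3*y + z) dx ∧ dy ∧ dz

For a 2-form omega = sum_{i<j} g_{ij} dx_i ∧ dx_j, the exterior derivative is
  d(omega) = sum_{i<j} d(g_{ij}) ∧ dx_i ∧ dx_j = sum_{i<j, k} (∂g_{ij}/∂x_k) dx_k ∧ dx_i ∧ dx_j.
Expand each term, using dx_k ∧ dx_i ∧ dx_j = sgn(permutation) dx_{(a)} ∧ dx_{(b)} ∧ dx_{(c)} with (a < b < c) sorted:
  d(-3*y*z) includes (∂/∂z)(-3*y*z) dz = (-3*y) dz, which multiplied by dx ∧ dy gives (-3*y) dx ∧ dy ∧ dz
  d(x*z - 2*y^2 + 3*y*z) includes (∂/∂x)(x*z - 2*y^2 + 3*y*z) dx = (z) dx, which multiplied by dy ∧ dz gives (z) dx ∧ dy ∧ dz
Collecting like 3-forms: d(omega) = (-3*y + z) dx ∧ dy ∧ dz.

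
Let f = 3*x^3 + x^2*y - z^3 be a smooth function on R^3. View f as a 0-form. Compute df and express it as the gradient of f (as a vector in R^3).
df = (x*(9*x + 2*y)) dx + (x^2) dy + (-3*z^2) dz; grad f = (x*(9*x + 2*y), x^2, -3*z^2)

For a 0-form f, d f = (∂f/∂x) dx + (∂f/∂y) dy + (∂f/∂z) dz. The components of the vector representation are exactly the entries of grad f in Cartesian coordinates:
  ∂f/∂x = x*(9*x + 2*y)
  ∂f/∂y = x^2
  ∂f/∂z = -3*z^2.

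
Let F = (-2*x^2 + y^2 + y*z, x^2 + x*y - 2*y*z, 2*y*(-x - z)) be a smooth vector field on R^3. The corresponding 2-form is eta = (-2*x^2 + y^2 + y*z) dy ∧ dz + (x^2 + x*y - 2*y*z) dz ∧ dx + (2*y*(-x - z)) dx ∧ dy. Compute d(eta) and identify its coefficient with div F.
d(eta) = (-3*x - 2*y - 2*z) dx ∧ dy ∧ dz; div F = -3*x - 2*y - 2*z

For a 2-form in R^3 of the form above, applying d gives a 3-form with coefficient ∂P/∂x + ∂Q/∂y + ∂R/∂z:
  ∂P/∂x = -4*x
  ∂Q/∂y = x - 2*z
  ∂R/∂z = -2*y
Sum = -3*x - 2*y - 2*z, which is exactly div F.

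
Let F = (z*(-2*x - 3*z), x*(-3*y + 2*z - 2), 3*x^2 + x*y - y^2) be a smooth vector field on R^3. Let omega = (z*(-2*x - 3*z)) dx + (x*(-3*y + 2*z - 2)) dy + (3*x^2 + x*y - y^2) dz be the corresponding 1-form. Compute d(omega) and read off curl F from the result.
d(omega) = (-x - 2*y) dy ∧ dz + (-8*x - y - 6*z) dz ∧ dx + (-3*y + 2*z - 2) dx ∧ dy; curl F = (-x - 2*y, -8*x - y - 6*z, -3*y + 2*z - 2)

d omega = sum_{i<j} (∂f_j/∂x_i - ∂f_i/∂x_j) dx_i ∧ dx_j. Under the identification (dy ∧ dz, dz ∧ dx, dx ∧ dy) ↔ (e_x, e_y, e_z), the coefficients are exactly the components of curl F. Compute:
  ∂R/∂y - ∂Q/∂z = (x - 2*y) - (2*x) = -x - 2*y
  ∂P/∂z - ∂R/∂x = (-2*x - 6*z) - (6*x + y) = -8*x - y - 6*z
  ∂Q/∂x - ∂P/∂y = (-3*y + 2*z - 2) - (0) = -3*y + 2*z - 2.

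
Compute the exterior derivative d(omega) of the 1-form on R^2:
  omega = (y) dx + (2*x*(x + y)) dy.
d(omega) = (4*x + 2*y - 1) dx ∧ dy

For a 1-form omega = sum_i f_i dx_i, the exterior derivative is
  d(omega) = sum_{i < j} (∂f_j/∂x_i - ∂f_i/∂x_j) dx_i ∧ dx_j.
  coefficient of dx ∧ dy: ∂f_2/∂x - ∂f_1/∂y = ∂(2*x*(x + y))/∂x - ∂(y)/∂y = 4*x + 2*y - 1
Assembling: d(omega) = (4*x + 2*y - 1) dx ∧ dy.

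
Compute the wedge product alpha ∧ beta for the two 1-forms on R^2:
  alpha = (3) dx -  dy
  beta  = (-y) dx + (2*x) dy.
alpha ∧ beta = (6*x - y) dx ∧ dy

Distribute the wedge, using dx_i ∧ dx_j = -dx_j ∧ dx_i and dx_i ∧ dx_i = 0. For each pair (i, j) with i < j, the coefficient of dx_i ∧ dx_j in alpha ∧ beta is (alpha_i * beta_j - alpha_j * beta_i). Collecting: alpha ∧ beta = (6*x - y) dx ∧ dy.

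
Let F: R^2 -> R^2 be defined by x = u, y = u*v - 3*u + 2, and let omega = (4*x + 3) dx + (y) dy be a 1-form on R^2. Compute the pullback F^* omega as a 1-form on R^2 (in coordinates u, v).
F^* omega = (u*v^2 - 6*u*v + 13*u + 2*v - 3) du + (u*(u*v - 3*u + 2)) dv

Using F^*(f dg) = (f ∘ F) d(g ∘ F), substitute each coordinate x_i by F_i(u, v) in f_i, and replace dx_i by d F_i = (∂F_i/∂u) du + (∂F_i/∂v) dv.
  For the x component: f_1(F) = 4*u + 3; d F_1 = (1) du + (0) dv
  For the y component: f_2(F) = u*v - 3*u + 2; d F_2 = (v - 3) du + (u) dv
Combining and collecting du, dv coefficients:
  coeff of du: u*v^2 - 6*u*v + 13*u + 2*v - 3
  coeff of dv: u*(u*v - 3*u + 2)
F^* omega = (u*v^2 - 6*u*v + 13*u + 2*v - 3) du + (u*(u*v - 3*u + 2)) dv.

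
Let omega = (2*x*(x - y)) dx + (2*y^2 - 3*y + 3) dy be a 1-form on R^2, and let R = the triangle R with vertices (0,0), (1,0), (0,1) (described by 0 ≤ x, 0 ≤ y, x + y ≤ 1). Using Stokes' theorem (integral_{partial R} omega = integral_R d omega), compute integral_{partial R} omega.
integral_(partial R) omega = 1/3

Stokes: integral_partial_R omega = integral_R d omega with d omega = (∂Q/∂x - ∂P/∂y) dx ∧ dy.
  ∂Q/∂x = 0
  ∂P/∂y = -2*x
  integrand = ∂Q/∂x - ∂P/∂y = 2*x.
Integrating over R: integral_0^1 integral_0^{1-x} (2*x) dy dx = 1/3.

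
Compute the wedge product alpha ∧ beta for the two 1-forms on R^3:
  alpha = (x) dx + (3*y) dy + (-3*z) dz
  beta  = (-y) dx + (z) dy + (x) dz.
alpha ∧ beta = (x*z + 3*y^2) dx ∧ dy + (x^2 - 3*y*z) dx ∧ dz + (3*x*y + 3*z^2) dy ∧ dz

Distribute the wedge, using dx_i ∧ dx_j = -dx_j ∧ dx_i and dx_i ∧ dx_i = 0. For each pair (i, j) with i < j, the coefficient of dx_i ∧ dx_j in alpha ∧ beta is (alpha_i * beta_j - alpha_j * beta_i). Collecting: alpha ∧ beta = (x*z + 3*y^2) dx ∧ dy + (x^2 - 3*y*z) dx ∧ dz + (3*x*y + 3*z^2) dy ∧ dz.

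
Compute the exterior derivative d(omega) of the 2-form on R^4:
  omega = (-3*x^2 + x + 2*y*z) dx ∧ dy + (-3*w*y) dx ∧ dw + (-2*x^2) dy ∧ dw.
d(omega) = (2*y) dx ∧ dy ∧ dz + (3*w - 4*x) dx ∧ dy ∧ dw

For a 2-form omega = sum_{i<j} g_{ij} dx_i ∧ dx_j, the exterior derivative is
  d(omega) = sum_{i<j} d(g_{ij}) ∧ dx_i ∧ dx_j = sum_{i<j, k} (∂g_{ij}/∂x_k) dx_k ∧ dx_i ∧ dx_j.
Expand each term, using dx_k ∧ dx_i ∧ dx_j = sgn(permutation) dx_{(a)} ∧ dx_{(b)} ∧ dx_{(c)} with (a < b < c) sorted:
  d(-3*x^2 + x + 2*y*z) includes (∂/∂z)(-3*x^2 + x + 2*y*z) dz = (2*y) dz, which multiplied by dx ∧ dy gives (2*y) dx ∧ dy ∧ dz
  d(-3*w*y) includes (∂/∂y)(-3*w*y) dy = (-3*w) dy, which multiplied by dx ∧ dw gives (3*w) dx ∧ dy ∧ dw
  d(-2*x^2) includes (∂/∂x)(-2*x^2) dx = (-4*x) dx, which multiplied by dy ∧ dw gives (-4*x) dx ∧ dy ∧ dw
Collecting like 3-forms: d(omega) = (2*y) dx ∧ dy ∧ dz + (3*w - 4*x) dx ∧ dy ∧ dw.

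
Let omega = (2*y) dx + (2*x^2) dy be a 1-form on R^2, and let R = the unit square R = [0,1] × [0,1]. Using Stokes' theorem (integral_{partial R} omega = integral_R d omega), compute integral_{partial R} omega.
integral_(partial R) omega = 0

Stokes: integral_partial_R omega = integral_R d omega with d omega = (∂Q/∂x - ∂P/∂y) dx ∧ dy.
  ∂Q/∂x = 4*x
  ∂P/∂y = 2
  integrand = ∂Q/∂x - ∂P/∂y = 4*x - 2.
Integrating over R: integral_0^1 integral_0^1 (4*x - 2) dx dy = 0.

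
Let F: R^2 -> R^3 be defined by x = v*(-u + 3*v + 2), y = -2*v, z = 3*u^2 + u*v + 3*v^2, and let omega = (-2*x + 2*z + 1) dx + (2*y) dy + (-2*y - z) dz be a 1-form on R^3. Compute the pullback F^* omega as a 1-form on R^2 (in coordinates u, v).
F^* omega = (-18*u^3 - 15*u^2*v - 23*u*v^2 + 24*u*v - 3*v^3 + 8*v^2 - v) du + (-9*u^3 + 13*u^2*v + 12*u^2 + 15*u*v^2 + 16*u*v - u - 18*v^3 + 6*v + 2) dv

Using F^*(f dg) = (f ∘ F) d(g ∘ F), substitute each coordinate x_i by F_i(u, v) in f_i, and replace dx_i by d F_i = (∂F_i/∂u) du + (∂F_i/∂v) dv.
  For the x component: f_1(F) = 6*u^2 + 4*u*v - 4*v + 1; d F_1 = (-v) du + (-u + 6*v + 2) dv
  For the y component: f_2(F) = -4*v; d F_2 = (0) du + (-2) dv
  For the z component: f_3(F) = -3*u^2 - u*v - 3*v^2 + 4*v; d F_3 = (6*u + v) du + (u + 6*v) dv
Combining and collecting du, dv coefficients:
  coeff of du: -18*u^3 - 15*u^2*v - 23*u*v^2 + 24*u*v - 3*v^3 + 8*v^2 - v
  coeff of dv: -9*u^3 + 13*u^2*v + 12*u^2 + 15*u*v^2 + 16*u*v - u - 18*v^3 + 6*v + 2
F^* omega = (-18*u^3 - 15*u^2*v - 23*u*v^2 + 24*u*v - 3*v^3 + 8*v^2 - v) du + (-9*u^3 + 13*u^2*v + 12*u^2 + 15*u*v^2 + 16*u*v - u - 18*v^3 + 6*v + 2) dv.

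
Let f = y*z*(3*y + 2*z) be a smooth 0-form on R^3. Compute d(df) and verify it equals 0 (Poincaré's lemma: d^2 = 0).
d(df) = 0

Step 1: df = sum_i (∂f/∂x_i) dx_i = (0) dx + (2*z*(3*y + z)) dy + (y*(3*y + 4*z)) dz.
Step 2: Apply d again. Using the 1-form formula, the coefficient of dx ∧ dy in d(df) is ∂^2 f/∂x ∂y - ∂^2 f/∂y ∂x = (0) - (0) = 0 (equality of mixed partials for smooth f).
Similarly for dx ∧ dz and dy ∧ dz — all coefficients vanish. So d(df) = 0.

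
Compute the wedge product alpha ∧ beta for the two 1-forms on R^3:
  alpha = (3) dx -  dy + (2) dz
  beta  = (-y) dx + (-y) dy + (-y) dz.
alpha ∧ beta = (-4*y) dx ∧ dy + (-y) dx ∧ dz + (3*y) dy ∧ dz

Distribute the wedge, using dx_i ∧ dx_j = -dx_j ∧ dx_i and dx_i ∧ dx_i = 0. For each pair (i, j) with i < j, the coefficient of dx_i ∧ dx_j in alpha ∧ beta is (alpha_i * beta_j - alpha_j * beta_i). Collecting: alpha ∧ beta = (-4*y) dx ∧ dy + (-y) dx ∧ dz + (3*y) dy ∧ dz.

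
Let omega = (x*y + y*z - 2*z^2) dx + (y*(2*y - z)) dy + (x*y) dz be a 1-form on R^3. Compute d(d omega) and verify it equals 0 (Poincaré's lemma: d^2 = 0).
d(d omega) = 0

Step 1: d omega = sum_{i<j} (∂f_j/∂x_i - ∂f_i/∂x_j) dx_i ∧ dx_j:
  coeff of dx ∧ dy: -x - z
  coeff of dx ∧ dz: 4*z
  coeff of dy ∧ dz: x + y
Step 2: Apply d again to each 2-form coefficient. The only possible 3-form in R^3 is dx ∧ dy ∧ dz, with coefficient
  ∂(coeff of dy∧dz)/∂x - ∂(coeff of dx∧dz)/∂y + ∂(coeff of dx∧dy)/∂z
  = ∂/∂x (x + y) - ∂/∂y (4*z) + ∂/∂z (-x - z).
Each of these terms simplifies to sums of mixed partials that cancel in pairs. The result is 0 (by equality of mixed partials for smooth functions — Schwarz / Clairaut).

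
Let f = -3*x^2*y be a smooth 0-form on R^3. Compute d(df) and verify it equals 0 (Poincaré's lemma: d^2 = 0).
d(df) = 0

Step 1: df = sum_i (∂f/∂x_i) dx_i = (-6*x*y) dx + (-3*x^2) dy + (0) dz.
Step 2: Apply d again. Using the 1-form formula, the coefficient of dx ∧ dy in d(df) is ∂^2 f/∂x ∂y - ∂^2 f/∂y ∂x = (-6*x) - (-6*x) = 0 (equality of mixed partials for smooth f).
Similarly for dx ∧ dz and dy ∧ dz — all coefficients vanish. So d(df) = 0.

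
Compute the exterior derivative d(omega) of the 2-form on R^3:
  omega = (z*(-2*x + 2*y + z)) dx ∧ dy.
d(omega) = (-2*x + 2*y + 2*z) dx ∧ dy ∧ dz

For a 2-form omega = sum_{i<j} g_{ij} dx_i ∧ dx_j, the exterior derivative is
  d(omega) = sum_{i<j} d(g_{ij}) ∧ dx_i ∧ dx_j = sum_{i<j, k} (∂g_{ij}/∂x_k) dx_k ∧ dx_i ∧ dx_j.
Expand each term, using dx_k ∧ dx_i ∧ dx_j = sgn(permutation) dx_{(a)} ∧ dx_{(b)} ∧ dx_{(c)} with (a < b < c) sorted:
  d(z*(-2*x + 2*y + z)) includes (∂/∂z)(z*(-2*x + 2*y + z)) dz = (-2*x + 2*y + 2*z) dz, which multiplied by dx ∧ dy gives (-2*x + 2*y + 2*z) dx ∧ dy ∧ dz
Collecting like 3-forms: d(omega) = (-2*x + 2*y + 2*z) dx ∧ dy ∧ dz.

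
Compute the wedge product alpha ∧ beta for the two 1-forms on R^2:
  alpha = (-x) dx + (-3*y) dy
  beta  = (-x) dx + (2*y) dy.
alpha ∧ beta = (-5*x*y) dx ∧ dy

Distribute the wedge, using dx_i ∧ dx_j = -dx_j ∧ dx_i and dx_i ∧ dx_i = 0. For each pair (i, j) with i < j, the coefficient of dx_i ∧ dx_j in alpha ∧ beta is (alpha_i * beta_j - alpha_j * beta_i). Collecting: alpha ∧ beta = (-5*x*y) dx ∧ dy.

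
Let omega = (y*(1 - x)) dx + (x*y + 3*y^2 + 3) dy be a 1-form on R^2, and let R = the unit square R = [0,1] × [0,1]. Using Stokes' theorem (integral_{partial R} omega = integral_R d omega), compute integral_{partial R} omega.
integral_(partial R) omega = 0

Stokes: integral_partial_R omega = integral_R d omega with d omega = (∂Q/∂x - ∂P/∂y) dx ∧ dy.
  ∂Q/∂x = y
  ∂P/∂y = 1 - x
  integrand = ∂Q/∂x - ∂P/∂y = x + y - 1.
Integrating over R: integral_0^1 integral_0^1 (x + y - 1) dx dy = 0.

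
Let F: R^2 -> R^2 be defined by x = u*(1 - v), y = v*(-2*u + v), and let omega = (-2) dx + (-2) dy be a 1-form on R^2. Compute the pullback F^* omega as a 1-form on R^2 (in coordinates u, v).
F^* omega = (6*v - 2) du + (6*u - 4*v) dv

Using F^*(f dg) = (f ∘ F) d(g ∘ F), substitute each coordinate x_i by F_i(u, v) in f_i, and replace dx_i by d F_i = (∂F_i/∂u) du + (∂F_i/∂v) dv.
  For the x component: f_1(F) = -2; d F_1 = (1 - v) du + (-u) dv
  For the y component: f_2(F) = -2; d F_2 = (-2*v) du + (-2*u + 2*v) dv
Combining and collecting du, dv coefficients:
  coeff of du: 6*v - 2
  coeff of dv: 6*u - 4*v
F^* omega = (6*v - 2) du + (6*u - 4*v) dv.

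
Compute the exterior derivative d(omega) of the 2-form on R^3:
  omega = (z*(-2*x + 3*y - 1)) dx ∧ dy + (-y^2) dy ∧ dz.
d(omega) = (-2*x + 3*y - 1) dx ∧ dy ∧ dz

For a 2-form omega = sum_{i<j} g_{ij} dx_i ∧ dx_j, the exterior derivative is
  d(omega) = sum_{i<j} d(g_{ij}) ∧ dx_i ∧ dx_j = sum_{i<j, k} (∂g_{ij}/∂x_k) dx_k ∧ dx_i ∧ dx_j.
Expand each term, using dx_k ∧ dx_i ∧ dx_j = sgn(permutation) dx_{(a)} ∧ dx_{(b)} ∧ dx_{(c)} with (a < b < c) sorted:
  d(z*(-2*x + 3*y - 1)) includes (∂/∂z)(z*(-2*x + 3*y - 1)) dz = (-2*x + 3*y - 1) dz, which multiplied by dx ∧ dy gives (-2*x + 3*y - 1) dx ∧ dy ∧ dz
Collecting like 3-forms: d(omega) = (-2*x + 3*y - 1) dx ∧ dy ∧ dz.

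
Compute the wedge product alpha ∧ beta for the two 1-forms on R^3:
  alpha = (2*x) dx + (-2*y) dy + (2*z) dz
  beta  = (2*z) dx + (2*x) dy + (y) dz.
alpha ∧ beta = (4*x^2 + 4*y*z) dx ∧ dy + (2*x*y - 4*z^2) dx ∧ dz + (-4*x*z - 2*y^2) dy ∧ dz

Distribute the wedge, using dx_i ∧ dx_j = -dx_j ∧ dx_i and dx_i ∧ dx_i = 0. For each pair (i, j) with i < j, the coefficient of dx_i ∧ dx_j in alpha ∧ beta is (alpha_i * beta_j - alpha_j * beta_i). Collecting: alpha ∧ beta = (4*x^2 + 4*y*z) dx ∧ dy + (2*x*y - 4*z^2) dx ∧ dz + (-4*x*z - 2*y^2) dy ∧ dz.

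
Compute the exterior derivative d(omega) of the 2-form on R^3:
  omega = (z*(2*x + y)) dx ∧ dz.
d(omega) = (-z) dx ∧ dy ∧ dz

For a 2-form omega = sum_{i<j} g_{ij} dx_i ∧ dx_j, the exterior derivative is
  d(omega) = sum_{i<j} d(g_{ij}) ∧ dx_i ∧ dx_j = sum_{i<j, k} (∂g_{ij}/∂x_k) dx_k ∧ dx_i ∧ dx_j.
Expand each term, using dx_k ∧ dx_i ∧ dx_j = sgn(permutation) dx_{(a)} ∧ dx_{(b)} ∧ dx_{(c)} with (a < b < c) sorted:
  d(z*(2*x + y)) includes (∂/∂y)(z*(2*x + y)) dy = (z) dy, which multiplied by dx ∧ dz gives (-z) dx ∧ dy ∧ dz
Collecting like 3-forms: d(omega) = (-z) dx ∧ dy ∧ dz.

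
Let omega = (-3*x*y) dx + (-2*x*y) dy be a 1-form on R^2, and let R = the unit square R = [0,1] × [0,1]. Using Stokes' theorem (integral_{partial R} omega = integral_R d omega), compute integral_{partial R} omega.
integral_(partial R) omega = 1/2

Stokes: integral_partial_R omega = integral_R d omega with d omega = (∂Q/∂x - ∂P/∂y) dx ∧ dy.
  ∂Q/∂x = -2*y
  ∂P/∂y = -3*x
  integrand = ∂Q/∂x - ∂P/∂y = 3*x - 2*y.
Integrating over R: integral_0^1 integral_0^1 (3*x - 2*y) dx dy = 1/2.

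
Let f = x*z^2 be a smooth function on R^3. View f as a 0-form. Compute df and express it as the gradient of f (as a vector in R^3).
df = (z^2) dx + (0) dy + (2*x*z) dz; grad f = (z^2, 0, 2*x*z)

For a 0-form f, d f = (∂f/∂x) dx + (∂f/∂y) dy + (∂f/∂z) dz. The components of the vector representation are exactly the entries of grad f in Cartesian coordinates:
  ∂f/∂x = z^2
  ∂f/∂y = 0
  ∂f/∂z = 2*x*z.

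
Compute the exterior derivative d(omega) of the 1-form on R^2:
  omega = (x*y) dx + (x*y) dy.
d(omega) = (-x + y) dx ∧ dy

For a 1-form omega = sum_i f_i dx_i, the exterior derivative is
  d(omega) = sum_{i < j} (∂f_j/∂x_i - ∂f_i/∂x_j) dx_i ∧ dx_j.
  coefficient of dx ∧ dy: ∂f_2/∂x - ∂f_1/∂y = ∂(x*y)/∂x - ∂(x*y)/∂y = -x + y
Assembling: d(omega) = (-x + y) dx ∧ dy.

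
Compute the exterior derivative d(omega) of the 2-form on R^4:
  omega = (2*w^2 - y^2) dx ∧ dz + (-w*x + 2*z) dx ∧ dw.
d(omega) = (2*y) dx ∧ dy ∧ dz + (4*w - 2) dx ∧ dz ∧ dw

For a 2-form omega = sum_{i<j} g_{ij} dx_i ∧ dx_j, the exterior derivative is
  d(omega) = sum_{i<j} d(g_{ij}) ∧ dx_i ∧ dx_j = sum_{i<j, k} (∂g_{ij}/∂x_k) dx_k ∧ dx_i ∧ dx_j.
Expand each term, using dx_k ∧ dx_i ∧ dx_j = sgn(permutation) dx_{(a)} ∧ dx_{(b)} ∧ dx_{(c)} with (a < b < c) sorted:
  d(2*w^2 - y^2) includes (∂/∂y)(2*w^2 - y^2) dy = (-2*y) dy, which multiplied by dx ∧ dz gives (2*y) dx ∧ dy ∧ dz
  d(2*w^2 - y^2) includes (∂/∂w)(2*w^2 - y^2) dw = (4*w) dw, which multiplied by dx ∧ dz gives (4*w) dx ∧ dz ∧ dw
  d(-w*x + 2*z) includes (∂/∂z)(-w*x + 2*z) dz = (2) dz, which multiplied by dx ∧ dw gives (-2) dx ∧ dz ∧ dw
Collecting like 3-forms: d(omega) = (2*y) dx ∧ dy ∧ dz + (4*w - 2) dx ∧ dz ∧ dw.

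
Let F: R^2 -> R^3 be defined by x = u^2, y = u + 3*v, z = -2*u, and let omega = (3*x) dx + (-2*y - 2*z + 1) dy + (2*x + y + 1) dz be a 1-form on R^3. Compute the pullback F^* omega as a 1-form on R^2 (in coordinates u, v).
F^* omega = (6*u^3 - 4*u^2 - 12*v - 1) du + (6*u - 18*v + 3) dv

Using F^*(f dg) = (f ∘ F) d(g ∘ F), substitute each coordinate x_i by F_i(u, v) in f_i, and replace dx_i by d F_i = (∂F_i/∂u) du + (∂F_i/∂v) dv.
  For the x component: f_1(F) = 3*u^2; d F_1 = (2*u) du + (0) dv
  For the y component: f_2(F) = 2*u - 6*v + 1; d F_2 = (1) du + (3) dv
  For the z component: f_3(F) = 2*u^2 + u + 3*v + 1; d F_3 = (-2) du + (0) dv
Combining and collecting du, dv coefficients:
  coeff of du: 6*u^3 - 4*u^2 - 12*v - 1
  coeff of dv: 6*u - 18*v + 3
F^* omega = (6*u^3 - 4*u^2 - 12*v - 1) du + (6*u - 18*v + 3) dv.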